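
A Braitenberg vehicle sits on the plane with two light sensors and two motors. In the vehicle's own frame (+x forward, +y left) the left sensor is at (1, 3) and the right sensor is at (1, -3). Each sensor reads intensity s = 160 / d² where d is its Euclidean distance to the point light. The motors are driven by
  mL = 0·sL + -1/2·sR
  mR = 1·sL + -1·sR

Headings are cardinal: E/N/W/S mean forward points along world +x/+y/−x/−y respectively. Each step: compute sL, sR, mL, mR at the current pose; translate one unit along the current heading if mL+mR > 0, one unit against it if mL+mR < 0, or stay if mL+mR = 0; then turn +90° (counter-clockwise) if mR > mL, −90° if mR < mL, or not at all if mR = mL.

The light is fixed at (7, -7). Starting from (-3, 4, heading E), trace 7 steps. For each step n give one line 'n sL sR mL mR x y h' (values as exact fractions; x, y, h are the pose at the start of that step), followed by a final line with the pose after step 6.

n=0: pose=(-3,4,E); sL=160/277, sR=32/29; mL=-16/29, mR=-4224/8033; mL+mR=-8656/8033 → advance -1; mR−mL=208/8033 → turn +1·90°
n=1: pose=(-4,4,N); sL=8/17, sR=10/13; mL=-5/13, mR=-66/221; mL+mR=-151/221 → advance -1; mR−mL=19/221 → turn +1·90°
n=2: pose=(-4,3,W); sL=160/193, sR=160/313; mL=-80/313, mR=19200/60409; mL+mR=3760/60409 → advance +1; mR−mL=34640/60409 → turn +1·90°
n=3: pose=(-5,3,S); sL=80/81, sR=80/153; mL=-40/153, mR=640/1377; mL+mR=280/1377 → advance +1; mR−mL=1000/1377 → turn +1·90°
n=4: pose=(-5,2,E); sL=32/53, sR=160/157; mL=-80/157, mR=-3456/8321; mL+mR=-7696/8321 → advance -1; mR−mL=784/8321 → turn +1·90°
n=5: pose=(-6,2,N); sL=40/89, sR=4/5; mL=-2/5, mR=-156/445; mL+mR=-334/445 → advance -1; mR−mL=22/445 → turn +1·90°
n=6: pose=(-6,1,W); sL=160/221, sR=160/317; mL=-80/317, mR=15360/70057; mL+mR=-2320/70057 → advance -1; mR−mL=33040/70057 → turn +1·90°

0 160/277 32/29 -16/29 -4224/8033 -3 4 E
1 8/17 10/13 -5/13 -66/221 -4 4 N
2 160/193 160/313 -80/313 19200/60409 -4 3 W
3 80/81 80/153 -40/153 640/1377 -5 3 S
4 32/53 160/157 -80/157 -3456/8321 -5 2 E
5 40/89 4/5 -2/5 -156/445 -6 2 N
6 160/221 160/317 -80/317 15360/70057 -6 1 W
final -5 1 S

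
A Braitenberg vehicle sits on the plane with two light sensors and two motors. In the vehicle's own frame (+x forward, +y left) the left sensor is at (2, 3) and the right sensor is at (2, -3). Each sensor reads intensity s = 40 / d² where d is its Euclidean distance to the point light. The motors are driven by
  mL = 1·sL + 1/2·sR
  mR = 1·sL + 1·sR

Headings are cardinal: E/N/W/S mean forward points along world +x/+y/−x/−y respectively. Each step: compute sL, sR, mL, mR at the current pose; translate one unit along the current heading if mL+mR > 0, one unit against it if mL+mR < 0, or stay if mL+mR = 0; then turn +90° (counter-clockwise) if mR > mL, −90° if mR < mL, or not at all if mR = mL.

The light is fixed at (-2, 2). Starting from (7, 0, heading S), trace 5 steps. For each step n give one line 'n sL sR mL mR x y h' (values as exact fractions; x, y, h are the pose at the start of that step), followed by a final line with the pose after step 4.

n=0: pose=(7,0,S); sL=1/4, sR=10/13; mL=33/52, mR=53/52; mL+mR=43/26 → advance +1; mR−mL=5/13 → turn +1·90°
n=1: pose=(7,-1,E); sL=40/121, sR=40/157; mL=8700/18997, mR=11120/18997; mL+mR=19820/18997 → advance +1; mR−mL=20/157 → turn +1·90°
n=2: pose=(8,-1,N); sL=4/5, sR=4/17; mL=78/85, mR=88/85; mL+mR=166/85 → advance +1; mR−mL=2/17 → turn +1·90°
n=3: pose=(8,0,W); sL=40/89, sR=8/13; mL=876/1157, mR=1232/1157; mL+mR=2108/1157 → advance +1; mR−mL=4/13 → turn +1·90°
n=4: pose=(7,0,S); sL=1/4, sR=10/13; mL=33/52, mR=53/52; mL+mR=43/26 → advance +1; mR−mL=5/13 → turn +1·90°

0 1/4 10/13 33/52 53/52 7 0 S
1 40/121 40/157 8700/18997 11120/18997 7 -1 E
2 4/5 4/17 78/85 88/85 8 -1 N
3 40/89 8/13 876/1157 1232/1157 8 0 W
4 1/4 10/13 33/52 53/52 7 0 S
final 7 -1 E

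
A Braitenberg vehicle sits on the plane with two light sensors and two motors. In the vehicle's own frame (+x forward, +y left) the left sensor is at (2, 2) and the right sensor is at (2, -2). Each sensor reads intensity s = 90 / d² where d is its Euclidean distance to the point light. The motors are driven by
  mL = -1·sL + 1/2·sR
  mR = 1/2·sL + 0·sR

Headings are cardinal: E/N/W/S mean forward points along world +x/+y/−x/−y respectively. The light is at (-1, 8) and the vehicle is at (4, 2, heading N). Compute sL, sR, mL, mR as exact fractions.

18/5 18/13 -189/65 9/5

left sensor world pos  = (2, 4); dL² = 25
right sensor world pos = (6, 4); dR² = 65
sL = 90/25 = 18/5
sR = 90/65 = 18/13
mL = -1·sL + 1/2·sR = -189/65
mR = 1/2·sL + 0·sR = 9/5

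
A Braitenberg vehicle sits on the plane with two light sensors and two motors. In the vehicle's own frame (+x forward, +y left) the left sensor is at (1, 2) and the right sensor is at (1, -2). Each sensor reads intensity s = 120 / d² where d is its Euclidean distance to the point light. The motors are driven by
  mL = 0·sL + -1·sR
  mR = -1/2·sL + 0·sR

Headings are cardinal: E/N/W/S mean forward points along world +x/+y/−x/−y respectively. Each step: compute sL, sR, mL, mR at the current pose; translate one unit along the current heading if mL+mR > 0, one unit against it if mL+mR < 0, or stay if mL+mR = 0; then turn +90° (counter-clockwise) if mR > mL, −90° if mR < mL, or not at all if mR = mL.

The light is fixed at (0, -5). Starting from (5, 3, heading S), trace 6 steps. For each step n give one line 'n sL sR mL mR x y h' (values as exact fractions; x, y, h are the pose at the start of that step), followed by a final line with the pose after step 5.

0 60/49 60/29 -60/29 -30/49 5 3 S
1 120/157 24/17 -24/17 -60/157 5 4 E
2 15/13 15/17 -15/17 -15/26 4 4 N
3 8/3 120/109 -120/109 -4/3 4 3 W
4 4/3 12/13 -12/13 -2/3 5 3 N
5 120/41 120/97 -120/97 -60/41 5 2 W
final 6 2 N

n=0: pose=(5,3,S); sL=60/49, sR=60/29; mL=-60/29, mR=-30/49; mL+mR=-3810/1421 → advance -1; mR−mL=2070/1421 → turn +1·90°
n=1: pose=(5,4,E); sL=120/157, sR=24/17; mL=-24/17, mR=-60/157; mL+mR=-4788/2669 → advance -1; mR−mL=2748/2669 → turn +1·90°
n=2: pose=(4,4,N); sL=15/13, sR=15/17; mL=-15/17, mR=-15/26; mL+mR=-645/442 → advance -1; mR−mL=135/442 → turn +1·90°
n=3: pose=(4,3,W); sL=8/3, sR=120/109; mL=-120/109, mR=-4/3; mL+mR=-796/327 → advance -1; mR−mL=-76/327 → turn -1·90°
n=4: pose=(5,3,N); sL=4/3, sR=12/13; mL=-12/13, mR=-2/3; mL+mR=-62/39 → advance -1; mR−mL=10/39 → turn +1·90°
n=5: pose=(5,2,W); sL=120/41, sR=120/97; mL=-120/97, mR=-60/41; mL+mR=-10740/3977 → advance -1; mR−mL=-900/3977 → turn -1·90°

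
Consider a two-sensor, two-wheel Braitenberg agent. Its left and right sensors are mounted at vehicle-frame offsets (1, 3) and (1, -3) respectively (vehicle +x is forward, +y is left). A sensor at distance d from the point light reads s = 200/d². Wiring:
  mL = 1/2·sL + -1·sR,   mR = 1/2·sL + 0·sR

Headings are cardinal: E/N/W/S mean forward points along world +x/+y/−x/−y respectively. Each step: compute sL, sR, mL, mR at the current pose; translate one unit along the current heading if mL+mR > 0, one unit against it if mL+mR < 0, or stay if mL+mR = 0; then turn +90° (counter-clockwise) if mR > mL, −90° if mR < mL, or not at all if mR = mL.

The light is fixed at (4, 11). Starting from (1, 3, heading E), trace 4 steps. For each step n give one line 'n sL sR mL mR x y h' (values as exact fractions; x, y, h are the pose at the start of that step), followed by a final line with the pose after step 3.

n=0: pose=(1,3,E); sL=200/29, sR=8/5; mL=268/145, mR=100/29; mL+mR=768/145 → advance +1; mR−mL=8/5 → turn +1·90°
n=1: pose=(2,3,N); sL=100/37, sR=4; mL=-98/37, mR=50/37; mL+mR=-48/37 → advance -1; mR−mL=4 → turn +1·90°
n=2: pose=(2,2,W); sL=200/153, sR=40/9; mL=-580/153, mR=100/153; mL+mR=-160/51 → advance -1; mR−mL=40/9 → turn +1·90°
n=3: pose=(3,2,S); sL=25/13, sR=50/29; mL=-575/754, mR=25/26; mL+mR=75/377 → advance +1; mR−mL=50/29 → turn +1·90°

0 200/29 8/5 268/145 100/29 1 3 E
1 100/37 4 -98/37 50/37 2 3 N
2 200/153 40/9 -580/153 100/153 2 2 W
3 25/13 50/29 -575/754 25/26 3 2 S
final 3 1 E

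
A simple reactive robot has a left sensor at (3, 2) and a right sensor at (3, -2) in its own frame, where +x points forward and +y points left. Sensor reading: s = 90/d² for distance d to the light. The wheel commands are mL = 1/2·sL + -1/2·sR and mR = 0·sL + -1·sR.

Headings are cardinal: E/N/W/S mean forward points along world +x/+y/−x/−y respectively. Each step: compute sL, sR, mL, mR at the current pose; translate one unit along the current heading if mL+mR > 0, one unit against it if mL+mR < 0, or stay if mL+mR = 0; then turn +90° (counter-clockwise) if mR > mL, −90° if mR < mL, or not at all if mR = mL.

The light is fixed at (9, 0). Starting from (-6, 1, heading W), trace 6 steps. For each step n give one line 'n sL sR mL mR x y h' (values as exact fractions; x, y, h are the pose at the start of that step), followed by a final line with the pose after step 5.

0 18/65 10/37 8/2405 -10/37 -6 1 W
1 45/136 9/16 -63/544 -9/16 -5 1 N
2 18/25 18/25 0 -18/25 -5 0 E
3 45/89 45/149 1350/13261 -45/149 -6 0 S
4 18/65 10/37 8/2405 -10/37 -6 1 W
5 45/136 9/16 -63/544 -9/16 -5 1 N
final -5 0 E

n=0: pose=(-6,1,W); sL=18/65, sR=10/37; mL=8/2405, mR=-10/37; mL+mR=-642/2405 → advance -1; mR−mL=-658/2405 → turn -1·90°
n=1: pose=(-5,1,N); sL=45/136, sR=9/16; mL=-63/544, mR=-9/16; mL+mR=-369/544 → advance -1; mR−mL=-243/544 → turn -1·90°
n=2: pose=(-5,0,E); sL=18/25, sR=18/25; mL=0, mR=-18/25; mL+mR=-18/25 → advance -1; mR−mL=-18/25 → turn -1·90°
n=3: pose=(-6,0,S); sL=45/89, sR=45/149; mL=1350/13261, mR=-45/149; mL+mR=-2655/13261 → advance -1; mR−mL=-5355/13261 → turn -1·90°
n=4: pose=(-6,1,W); sL=18/65, sR=10/37; mL=8/2405, mR=-10/37; mL+mR=-642/2405 → advance -1; mR−mL=-658/2405 → turn -1·90°
n=5: pose=(-5,1,N); sL=45/136, sR=9/16; mL=-63/544, mR=-9/16; mL+mR=-369/544 → advance -1; mR−mL=-243/544 → turn -1·90°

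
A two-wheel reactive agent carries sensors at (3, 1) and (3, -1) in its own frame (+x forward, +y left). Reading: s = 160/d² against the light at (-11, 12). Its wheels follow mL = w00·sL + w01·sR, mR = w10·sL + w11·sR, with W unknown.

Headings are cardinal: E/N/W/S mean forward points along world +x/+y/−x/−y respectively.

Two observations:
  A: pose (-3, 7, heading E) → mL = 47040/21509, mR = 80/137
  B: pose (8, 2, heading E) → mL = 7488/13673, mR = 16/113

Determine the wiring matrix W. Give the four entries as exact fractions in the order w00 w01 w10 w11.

obs A: pose=(-3,7,E) → sL=160/137, sR=160/157, mL=47040/21509, mR=80/137
obs B: pose=(8,2,E) → sL=32/113, sR=32/121, mL=7488/13673, mR=16/113
sensor matrix S = [[160/137, 160/157], [32/113, 32/121]]; det S = 5959680/294092557
solve [mL_A; mL_B] = S·[w00; w01] and [mR_A; mR_B] = S·[w10; w11]:
  w00 = 1, w01 = 1, w10 = 1/2, w11 = 0

1 1 1/2 0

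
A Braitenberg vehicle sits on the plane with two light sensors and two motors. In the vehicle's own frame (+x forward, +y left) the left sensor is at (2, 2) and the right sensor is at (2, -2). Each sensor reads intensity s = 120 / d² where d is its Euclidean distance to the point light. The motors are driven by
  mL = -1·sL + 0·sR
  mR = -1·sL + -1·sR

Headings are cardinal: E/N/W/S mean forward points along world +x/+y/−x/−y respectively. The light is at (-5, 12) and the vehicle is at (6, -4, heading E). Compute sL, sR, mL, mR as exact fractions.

left sensor world pos  = (8, -2); dL² = 365
right sensor world pos = (8, -6); dR² = 493
sL = 120/365 = 24/73
sR = 120/493 = 120/493
mL = -1·sL + 0·sR = -24/73
mR = -1·sL + -1·sR = -20592/35989

24/73 120/493 -24/73 -20592/35989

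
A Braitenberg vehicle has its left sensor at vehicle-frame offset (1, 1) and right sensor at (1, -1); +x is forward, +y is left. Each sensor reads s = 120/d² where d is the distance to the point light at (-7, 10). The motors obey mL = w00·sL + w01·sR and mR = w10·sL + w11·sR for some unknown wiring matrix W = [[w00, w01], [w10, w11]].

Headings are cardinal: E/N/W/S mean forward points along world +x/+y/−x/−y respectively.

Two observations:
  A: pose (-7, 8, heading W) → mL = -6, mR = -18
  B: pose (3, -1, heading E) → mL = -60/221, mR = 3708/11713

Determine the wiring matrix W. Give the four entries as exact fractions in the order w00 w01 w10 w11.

obs A: pose=(-7,8,W) → sL=12, sR=60, mL=-6, mR=-18
obs B: pose=(3,-1,E) → sL=120/221, sR=24/53, mL=-60/221, mR=3708/11713
sensor matrix S = [[12, 60], [120/221, 24/53]]; det S = -317952/11713
solve [mL_A; mL_B] = S·[w00; w01] and [mR_A; mR_B] = S·[w10; w11]:
  w00 = -1/2, w01 = 0, w10 = 1, w11 = -1/2

-1/2 0 1 -1/2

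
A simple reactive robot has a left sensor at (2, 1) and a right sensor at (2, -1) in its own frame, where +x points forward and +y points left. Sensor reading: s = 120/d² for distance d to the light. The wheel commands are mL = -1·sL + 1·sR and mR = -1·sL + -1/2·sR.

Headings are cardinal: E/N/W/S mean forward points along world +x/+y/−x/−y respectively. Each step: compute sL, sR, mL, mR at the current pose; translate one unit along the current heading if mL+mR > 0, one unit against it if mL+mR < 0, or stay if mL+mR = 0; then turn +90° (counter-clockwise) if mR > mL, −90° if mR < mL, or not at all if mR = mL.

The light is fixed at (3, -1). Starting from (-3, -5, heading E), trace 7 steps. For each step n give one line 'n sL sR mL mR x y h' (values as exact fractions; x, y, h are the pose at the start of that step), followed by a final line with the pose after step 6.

0 24/5 120/41 -384/205 -1284/205 -3 -5 E
1 5/3 6/5 -7/15 -34/15 -4 -5 S
2 120/97 24/17 288/1649 -3204/1649 -4 -4 W
3 12/5 60/13 144/65 -306/65 -3 -4 N
4 24/5 120/41 -384/205 -1284/205 -3 -5 E
5 5/3 6/5 -7/15 -34/15 -4 -5 S
6 120/97 24/17 288/1649 -3204/1649 -4 -4 W
final -3 -4 N

n=0: pose=(-3,-5,E); sL=24/5, sR=120/41; mL=-384/205, mR=-1284/205; mL+mR=-1668/205 → advance -1; mR−mL=-180/41 → turn -1·90°
n=1: pose=(-4,-5,S); sL=5/3, sR=6/5; mL=-7/15, mR=-34/15; mL+mR=-41/15 → advance -1; mR−mL=-9/5 → turn -1·90°
n=2: pose=(-4,-4,W); sL=120/97, sR=24/17; mL=288/1649, mR=-3204/1649; mL+mR=-2916/1649 → advance -1; mR−mL=-36/17 → turn -1·90°
n=3: pose=(-3,-4,N); sL=12/5, sR=60/13; mL=144/65, mR=-306/65; mL+mR=-162/65 → advance -1; mR−mL=-90/13 → turn -1·90°
n=4: pose=(-3,-5,E); sL=24/5, sR=120/41; mL=-384/205, mR=-1284/205; mL+mR=-1668/205 → advance -1; mR−mL=-180/41 → turn -1·90°
n=5: pose=(-4,-5,S); sL=5/3, sR=6/5; mL=-7/15, mR=-34/15; mL+mR=-41/15 → advance -1; mR−mL=-9/5 → turn -1·90°
n=6: pose=(-4,-4,W); sL=120/97, sR=24/17; mL=288/1649, mR=-3204/1649; mL+mR=-2916/1649 → advance -1; mR−mL=-36/17 → turn -1·90°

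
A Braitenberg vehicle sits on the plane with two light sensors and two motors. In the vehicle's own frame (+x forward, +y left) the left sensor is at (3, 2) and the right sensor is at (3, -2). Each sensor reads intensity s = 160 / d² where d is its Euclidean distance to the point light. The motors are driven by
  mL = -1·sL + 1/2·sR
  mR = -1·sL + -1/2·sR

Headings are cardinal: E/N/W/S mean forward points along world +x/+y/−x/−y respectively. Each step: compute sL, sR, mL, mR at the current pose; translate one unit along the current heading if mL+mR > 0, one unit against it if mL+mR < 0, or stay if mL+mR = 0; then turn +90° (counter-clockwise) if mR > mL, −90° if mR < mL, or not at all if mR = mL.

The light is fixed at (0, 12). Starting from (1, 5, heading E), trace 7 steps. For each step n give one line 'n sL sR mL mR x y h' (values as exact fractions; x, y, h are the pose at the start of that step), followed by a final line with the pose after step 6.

n=0: pose=(1,5,E); sL=160/41, sR=160/97; mL=-12240/3977, mR=-18800/3977; mL+mR=-320/41 → advance -1; mR−mL=-160/97 → turn -1·90°
n=1: pose=(0,5,S); sL=20/13, sR=20/13; mL=-10/13, mR=-30/13; mL+mR=-40/13 → advance -1; mR−mL=-20/13 → turn -1·90°
n=2: pose=(0,6,W); sL=160/73, sR=32/5; mL=368/365, mR=-1968/365; mL+mR=-320/73 → advance -1; mR−mL=-32/5 → turn -1·90°
n=3: pose=(1,6,N); sL=16, sR=80/9; mL=-104/9, mR=-184/9; mL+mR=-32 → advance -1; mR−mL=-80/9 → turn -1·90°
n=4: pose=(1,5,E); sL=160/41, sR=160/97; mL=-12240/3977, mR=-18800/3977; mL+mR=-320/41 → advance -1; mR−mL=-160/97 → turn -1·90°
n=5: pose=(0,5,S); sL=20/13, sR=20/13; mL=-10/13, mR=-30/13; mL+mR=-40/13 → advance -1; mR−mL=-20/13 → turn -1·90°
n=6: pose=(0,6,W); sL=160/73, sR=32/5; mL=368/365, mR=-1968/365; mL+mR=-320/73 → advance -1; mR−mL=-32/5 → turn -1·90°

0 160/41 160/97 -12240/3977 -18800/3977 1 5 E
1 20/13 20/13 -10/13 -30/13 0 5 S
2 160/73 32/5 368/365 -1968/365 0 6 W
3 16 80/9 -104/9 -184/9 1 6 N
4 160/41 160/97 -12240/3977 -18800/3977 1 5 E
5 20/13 20/13 -10/13 -30/13 0 5 S
6 160/73 32/5 368/365 -1968/365 0 6 W
final 1 6 N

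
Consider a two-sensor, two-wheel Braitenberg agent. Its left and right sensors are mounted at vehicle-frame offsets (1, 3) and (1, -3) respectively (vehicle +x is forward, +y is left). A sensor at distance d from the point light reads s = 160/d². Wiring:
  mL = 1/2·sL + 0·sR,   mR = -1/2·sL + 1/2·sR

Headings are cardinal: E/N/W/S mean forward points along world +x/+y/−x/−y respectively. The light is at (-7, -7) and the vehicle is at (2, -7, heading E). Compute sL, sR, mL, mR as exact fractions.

left sensor world pos  = (3, -4); dL² = 109
right sensor world pos = (3, -10); dR² = 109
sL = 160/109 = 160/109
sR = 160/109 = 160/109
mL = 1/2·sL + 0·sR = 80/109
mR = -1/2·sL + 1/2·sR = 0

160/109 160/109 80/109 0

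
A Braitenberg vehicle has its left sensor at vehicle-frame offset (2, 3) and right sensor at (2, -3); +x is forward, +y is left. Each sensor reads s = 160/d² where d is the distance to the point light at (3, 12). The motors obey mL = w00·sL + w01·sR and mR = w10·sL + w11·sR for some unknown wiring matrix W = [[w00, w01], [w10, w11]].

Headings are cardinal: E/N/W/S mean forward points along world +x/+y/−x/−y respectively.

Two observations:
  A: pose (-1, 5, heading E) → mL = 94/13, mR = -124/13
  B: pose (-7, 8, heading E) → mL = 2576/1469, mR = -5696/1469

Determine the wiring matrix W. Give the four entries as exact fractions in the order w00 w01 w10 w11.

1 -1/2 -1 -1

obs A: pose=(-1,5,E) → sL=8, sR=20/13, mL=94/13, mR=-124/13
obs B: pose=(-7,8,E) → sL=32/13, sR=160/113, mL=2576/1469, mR=-5696/1469
sensor matrix S = [[8, 20/13], [32/13, 160/113]]; det S = 144000/19097
solve [mL_A; mL_B] = S·[w00; w01] and [mR_A; mR_B] = S·[w10; w11]:
  w00 = 1, w01 = -1/2, w10 = -1, w11 = -1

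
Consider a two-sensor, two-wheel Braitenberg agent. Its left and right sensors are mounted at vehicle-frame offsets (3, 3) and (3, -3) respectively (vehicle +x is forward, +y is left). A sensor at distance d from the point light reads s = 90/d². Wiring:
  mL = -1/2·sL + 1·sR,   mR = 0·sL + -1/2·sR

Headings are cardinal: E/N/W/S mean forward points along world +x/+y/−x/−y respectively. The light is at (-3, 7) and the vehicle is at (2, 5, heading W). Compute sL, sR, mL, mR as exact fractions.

90/29 18 477/29 -9

left sensor world pos  = (-1, 2); dL² = 29
right sensor world pos = (-1, 8); dR² = 5
sL = 90/29 = 90/29
sR = 90/5 = 18
mL = -1/2·sL + 1·sR = 477/29
mR = 0·sL + -1/2·sR = -9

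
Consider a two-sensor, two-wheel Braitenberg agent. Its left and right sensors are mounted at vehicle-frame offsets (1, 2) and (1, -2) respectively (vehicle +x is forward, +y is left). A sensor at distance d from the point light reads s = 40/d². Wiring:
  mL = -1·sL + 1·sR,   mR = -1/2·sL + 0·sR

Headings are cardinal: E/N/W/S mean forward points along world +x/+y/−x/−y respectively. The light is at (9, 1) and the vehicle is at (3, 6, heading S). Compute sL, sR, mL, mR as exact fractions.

5/4 1/2 -3/4 -5/8

left sensor world pos  = (5, 5); dL² = 32
right sensor world pos = (1, 5); dR² = 80
sL = 40/32 = 5/4
sR = 40/80 = 1/2
mL = -1·sL + 1·sR = -3/4
mR = -1/2·sL + 0·sR = -5/8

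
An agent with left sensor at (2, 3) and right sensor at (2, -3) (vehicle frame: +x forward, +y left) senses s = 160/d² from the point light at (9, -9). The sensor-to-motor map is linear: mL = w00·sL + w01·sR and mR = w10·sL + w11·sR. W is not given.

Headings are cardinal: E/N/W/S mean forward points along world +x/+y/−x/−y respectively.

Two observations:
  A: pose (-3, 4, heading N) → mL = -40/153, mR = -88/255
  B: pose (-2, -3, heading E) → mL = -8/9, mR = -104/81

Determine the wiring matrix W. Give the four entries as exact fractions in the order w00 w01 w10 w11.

0 -1/2 1/2 -1

obs A: pose=(-3,4,N) → sL=16/45, sR=80/153, mL=-40/153, mR=-88/255
obs B: pose=(-2,-3,E) → sL=80/81, sR=16/9, mL=-8/9, mR=-104/81
sensor matrix S = [[16/45, 80/153], [80/81, 16/9]]; det S = 7168/61965
solve [mL_A; mL_B] = S·[w00; w01] and [mR_A; mR_B] = S·[w10; w11]:
  w00 = 0, w01 = -1/2, w10 = 1/2, w11 = -1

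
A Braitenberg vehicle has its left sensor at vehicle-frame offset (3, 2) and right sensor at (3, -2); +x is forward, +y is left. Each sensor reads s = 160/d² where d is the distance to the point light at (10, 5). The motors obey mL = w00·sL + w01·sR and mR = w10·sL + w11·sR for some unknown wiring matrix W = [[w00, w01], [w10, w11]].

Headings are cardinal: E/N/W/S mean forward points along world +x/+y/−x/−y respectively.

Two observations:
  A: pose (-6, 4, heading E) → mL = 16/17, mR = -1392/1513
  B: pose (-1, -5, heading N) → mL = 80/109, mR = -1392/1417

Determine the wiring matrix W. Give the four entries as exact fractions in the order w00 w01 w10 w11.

1 0 -1/2 -1/2

obs A: pose=(-6,4,E) → sL=16/17, sR=80/89, mL=16/17, mR=-1392/1513
obs B: pose=(-1,-5,N) → sL=80/109, sR=16/13, mL=80/109, mR=-1392/1417
sensor matrix S = [[16/17, 80/89], [80/109, 16/13]]; det S = 1069056/2143921
solve [mL_A; mL_B] = S·[w00; w01] and [mR_A; mR_B] = S·[w10; w11]:
  w00 = 1, w01 = 0, w10 = -1/2, w11 = -1/2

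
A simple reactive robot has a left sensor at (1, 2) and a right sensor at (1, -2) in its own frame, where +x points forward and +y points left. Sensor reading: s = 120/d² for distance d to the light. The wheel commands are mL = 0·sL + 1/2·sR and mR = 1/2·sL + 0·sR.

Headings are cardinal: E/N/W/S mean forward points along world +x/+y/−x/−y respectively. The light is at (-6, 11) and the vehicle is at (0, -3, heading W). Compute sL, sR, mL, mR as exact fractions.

left sensor world pos  = (-1, -5); dL² = 281
right sensor world pos = (-1, -1); dR² = 169
sL = 120/281 = 120/281
sR = 120/169 = 120/169
mL = 0·sL + 1/2·sR = 60/169
mR = 1/2·sL + 0·sR = 60/281

120/281 120/169 60/169 60/281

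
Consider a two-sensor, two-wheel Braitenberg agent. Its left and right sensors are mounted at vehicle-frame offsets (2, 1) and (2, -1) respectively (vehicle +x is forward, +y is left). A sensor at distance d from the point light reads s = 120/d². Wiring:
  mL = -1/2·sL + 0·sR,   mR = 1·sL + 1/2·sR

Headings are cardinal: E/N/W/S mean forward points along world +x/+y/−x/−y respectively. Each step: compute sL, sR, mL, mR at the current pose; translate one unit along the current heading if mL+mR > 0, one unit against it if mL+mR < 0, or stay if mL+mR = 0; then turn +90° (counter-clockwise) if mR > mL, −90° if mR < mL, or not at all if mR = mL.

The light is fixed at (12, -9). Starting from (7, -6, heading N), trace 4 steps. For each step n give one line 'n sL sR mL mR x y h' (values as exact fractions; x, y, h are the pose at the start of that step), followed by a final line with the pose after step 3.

n=0: pose=(7,-6,N); sL=120/61, sR=120/41; mL=-60/61, mR=8580/2501; mL+mR=6120/2501 → advance +1; mR−mL=11040/2501 → turn +1·90°
n=1: pose=(7,-5,W); sL=60/29, sR=60/37; mL=-30/29, mR=3090/1073; mL+mR=1980/1073 → advance +1; mR−mL=4200/1073 → turn +1·90°
n=2: pose=(6,-5,S); sL=120/29, sR=120/53; mL=-60/29, mR=8100/1537; mL+mR=4920/1537 → advance +1; mR−mL=11280/1537 → turn +1·90°
n=3: pose=(6,-6,E); sL=15/4, sR=6; mL=-15/8, mR=27/4; mL+mR=39/8 → advance +1; mR−mL=69/8 → turn +1·90°

0 120/61 120/41 -60/61 8580/2501 7 -6 N
1 60/29 60/37 -30/29 3090/1073 7 -5 W
2 120/29 120/53 -60/29 8100/1537 6 -5 S
3 15/4 6 -15/8 27/4 6 -6 E
final 7 -6 N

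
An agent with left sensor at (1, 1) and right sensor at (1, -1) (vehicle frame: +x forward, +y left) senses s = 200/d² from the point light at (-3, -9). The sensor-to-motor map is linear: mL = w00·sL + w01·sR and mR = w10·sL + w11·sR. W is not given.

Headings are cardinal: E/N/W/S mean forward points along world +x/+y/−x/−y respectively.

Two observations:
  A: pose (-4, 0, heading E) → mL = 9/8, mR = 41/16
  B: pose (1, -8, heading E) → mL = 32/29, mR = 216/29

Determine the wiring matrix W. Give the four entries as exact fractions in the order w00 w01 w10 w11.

-1 1 1/2 1/2

obs A: pose=(-4,0,E) → sL=2, sR=25/8, mL=9/8, mR=41/16
obs B: pose=(1,-8,E) → sL=200/29, sR=8, mL=32/29, mR=216/29
sensor matrix S = [[2, 25/8], [200/29, 8]]; det S = -161/29
solve [mL_A; mL_B] = S·[w00; w01] and [mR_A; mR_B] = S·[w10; w11]:
  w00 = -1, w01 = 1, w10 = 1/2, w11 = 1/2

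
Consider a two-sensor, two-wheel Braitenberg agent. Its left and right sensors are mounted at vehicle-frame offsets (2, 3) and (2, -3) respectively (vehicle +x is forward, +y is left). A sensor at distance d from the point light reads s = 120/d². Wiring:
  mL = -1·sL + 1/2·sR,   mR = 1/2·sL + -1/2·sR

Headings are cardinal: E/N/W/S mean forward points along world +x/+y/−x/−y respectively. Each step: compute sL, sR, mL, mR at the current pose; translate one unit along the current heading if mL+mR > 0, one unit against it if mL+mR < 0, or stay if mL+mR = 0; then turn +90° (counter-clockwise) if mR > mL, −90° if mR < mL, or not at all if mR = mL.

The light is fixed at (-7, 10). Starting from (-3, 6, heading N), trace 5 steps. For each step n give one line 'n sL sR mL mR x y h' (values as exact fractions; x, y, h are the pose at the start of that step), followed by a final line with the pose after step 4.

0 24 120/53 -1212/53 576/53 -3 6 N
1 30/17 15 195/34 -225/34 -3 5 W
2 120/13 120/73 -7980/949 3600/949 -2 5 N
3 4/3 20/3 2 -8/3 -2 4 W
4 24/5 120/97 -2028/485 864/485 -1 4 N
final -1 3 W

n=0: pose=(-3,6,N); sL=24, sR=120/53; mL=-1212/53, mR=576/53; mL+mR=-12 → advance -1; mR−mL=1788/53 → turn +1·90°
n=1: pose=(-3,5,W); sL=30/17, sR=15; mL=195/34, mR=-225/34; mL+mR=-15/17 → advance -1; mR−mL=-210/17 → turn -1·90°
n=2: pose=(-2,5,N); sL=120/13, sR=120/73; mL=-7980/949, mR=3600/949; mL+mR=-60/13 → advance -1; mR−mL=11580/949 → turn +1·90°
n=3: pose=(-2,4,W); sL=4/3, sR=20/3; mL=2, mR=-8/3; mL+mR=-2/3 → advance -1; mR−mL=-14/3 → turn -1·90°
n=4: pose=(-1,4,N); sL=24/5, sR=120/97; mL=-2028/485, mR=864/485; mL+mR=-12/5 → advance -1; mR−mL=2892/485 → turn +1·90°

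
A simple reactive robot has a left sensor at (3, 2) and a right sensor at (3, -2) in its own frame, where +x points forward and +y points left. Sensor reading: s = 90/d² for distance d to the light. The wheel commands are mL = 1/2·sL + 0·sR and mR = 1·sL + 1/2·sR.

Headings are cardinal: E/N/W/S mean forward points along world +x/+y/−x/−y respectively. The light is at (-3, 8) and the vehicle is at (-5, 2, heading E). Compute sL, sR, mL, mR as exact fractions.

90/17 18/13 45/17 1323/221

left sensor world pos  = (-2, 4); dL² = 17
right sensor world pos = (-2, 0); dR² = 65
sL = 90/17 = 90/17
sR = 90/65 = 18/13
mL = 1/2·sL + 0·sR = 45/17
mR = 1·sL + 1/2·sR = 1323/221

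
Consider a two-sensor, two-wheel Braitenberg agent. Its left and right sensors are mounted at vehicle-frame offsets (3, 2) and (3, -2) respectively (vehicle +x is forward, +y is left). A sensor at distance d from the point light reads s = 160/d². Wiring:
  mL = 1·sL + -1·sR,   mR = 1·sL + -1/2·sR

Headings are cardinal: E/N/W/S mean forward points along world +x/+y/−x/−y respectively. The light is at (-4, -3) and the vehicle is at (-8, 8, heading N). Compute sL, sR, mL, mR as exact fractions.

left sensor world pos  = (-10, 11); dL² = 232
right sensor world pos = (-6, 11); dR² = 200
sL = 160/232 = 20/29
sR = 160/200 = 4/5
mL = 1·sL + -1·sR = -16/145
mR = 1·sL + -1/2·sR = 42/145

20/29 4/5 -16/145 42/145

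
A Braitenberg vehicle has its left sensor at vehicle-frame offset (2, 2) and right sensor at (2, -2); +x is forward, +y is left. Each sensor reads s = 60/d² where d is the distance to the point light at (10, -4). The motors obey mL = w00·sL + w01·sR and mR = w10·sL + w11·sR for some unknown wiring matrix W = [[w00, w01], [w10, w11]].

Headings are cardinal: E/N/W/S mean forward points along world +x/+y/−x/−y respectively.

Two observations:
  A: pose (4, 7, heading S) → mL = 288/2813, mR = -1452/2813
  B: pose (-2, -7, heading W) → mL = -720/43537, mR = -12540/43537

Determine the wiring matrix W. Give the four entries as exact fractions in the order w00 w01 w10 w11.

1/2 -1/2 -1/2 -1/2

obs A: pose=(4,7,S) → sL=60/97, sR=12/29, mL=288/2813, mR=-1452/2813
obs B: pose=(-2,-7,W) → sL=60/221, sR=60/197, mL=-720/43537, mR=-12540/43537
sensor matrix S = [[60/97, 12/29], [60/221, 60/197]]; det S = 9313920/122469581
solve [mL_A; mL_B] = S·[w00; w01] and [mR_A; mR_B] = S·[w10; w11]:
  w00 = 1/2, w01 = -1/2, w10 = -1/2, w11 = -1/2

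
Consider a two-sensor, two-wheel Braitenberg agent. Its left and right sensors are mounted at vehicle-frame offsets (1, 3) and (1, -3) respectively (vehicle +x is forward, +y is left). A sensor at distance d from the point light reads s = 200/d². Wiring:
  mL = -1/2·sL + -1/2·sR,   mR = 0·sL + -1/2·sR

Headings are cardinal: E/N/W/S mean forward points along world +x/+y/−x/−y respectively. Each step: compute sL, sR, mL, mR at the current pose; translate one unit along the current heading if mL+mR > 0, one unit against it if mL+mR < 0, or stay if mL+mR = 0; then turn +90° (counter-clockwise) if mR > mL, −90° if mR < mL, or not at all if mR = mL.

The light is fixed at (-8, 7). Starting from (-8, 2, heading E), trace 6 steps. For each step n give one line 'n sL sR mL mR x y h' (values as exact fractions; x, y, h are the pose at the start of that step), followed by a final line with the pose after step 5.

0 40 40/13 -280/13 -20/13 -8 2 E
1 25/4 10 -65/8 -5 -9 2 N
2 40/17 200/13 -1960/221 -100/13 -9 1 W
3 100/29 100/29 -100/29 -50/29 -8 1 S
4 40 40/13 -280/13 -20/13 -8 2 E
5 25/4 10 -65/8 -5 -9 2 N
final -9 1 W

n=0: pose=(-8,2,E); sL=40, sR=40/13; mL=-280/13, mR=-20/13; mL+mR=-300/13 → advance -1; mR−mL=20 → turn +1·90°
n=1: pose=(-9,2,N); sL=25/4, sR=10; mL=-65/8, mR=-5; mL+mR=-105/8 → advance -1; mR−mL=25/8 → turn +1·90°
n=2: pose=(-9,1,W); sL=40/17, sR=200/13; mL=-1960/221, mR=-100/13; mL+mR=-3660/221 → advance -1; mR−mL=20/17 → turn +1·90°
n=3: pose=(-8,1,S); sL=100/29, sR=100/29; mL=-100/29, mR=-50/29; mL+mR=-150/29 → advance -1; mR−mL=50/29 → turn +1·90°
n=4: pose=(-8,2,E); sL=40, sR=40/13; mL=-280/13, mR=-20/13; mL+mR=-300/13 → advance -1; mR−mL=20 → turn +1·90°
n=5: pose=(-9,2,N); sL=25/4, sR=10; mL=-65/8, mR=-5; mL+mR=-105/8 → advance -1; mR−mL=25/8 → turn +1·90°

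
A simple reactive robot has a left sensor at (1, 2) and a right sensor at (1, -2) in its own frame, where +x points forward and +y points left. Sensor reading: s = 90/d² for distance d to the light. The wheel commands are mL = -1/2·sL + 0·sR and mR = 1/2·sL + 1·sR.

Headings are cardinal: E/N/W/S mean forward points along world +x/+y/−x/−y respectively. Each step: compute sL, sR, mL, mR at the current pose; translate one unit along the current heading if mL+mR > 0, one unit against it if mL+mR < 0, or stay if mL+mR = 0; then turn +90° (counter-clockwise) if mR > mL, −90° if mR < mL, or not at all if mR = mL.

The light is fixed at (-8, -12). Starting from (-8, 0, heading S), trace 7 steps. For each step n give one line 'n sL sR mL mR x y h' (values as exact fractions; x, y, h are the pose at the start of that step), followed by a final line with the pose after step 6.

0 18/25 18/25 -9/25 27/25 -8 0 S
1 9/17 45/41 -9/34 1899/1394 -8 -1 E
2 18/29 10/17 -9/29 443/493 -7 -1 N
3 9/10 45/98 -9/20 891/980 -7 0 W
4 18/25 18/25 -9/25 27/25 -8 0 S
5 9/17 45/41 -9/34 1899/1394 -8 -1 E
6 18/29 10/17 -9/29 443/493 -7 -1 N
final -7 0 W

n=0: pose=(-8,0,S); sL=18/25, sR=18/25; mL=-9/25, mR=27/25; mL+mR=18/25 → advance +1; mR−mL=36/25 → turn +1·90°
n=1: pose=(-8,-1,E); sL=9/17, sR=45/41; mL=-9/34, mR=1899/1394; mL+mR=45/41 → advance +1; mR−mL=1134/697 → turn +1·90°
n=2: pose=(-7,-1,N); sL=18/29, sR=10/17; mL=-9/29, mR=443/493; mL+mR=10/17 → advance +1; mR−mL=596/493 → turn +1·90°
n=3: pose=(-7,0,W); sL=9/10, sR=45/98; mL=-9/20, mR=891/980; mL+mR=45/98 → advance +1; mR−mL=333/245 → turn +1·90°
n=4: pose=(-8,0,S); sL=18/25, sR=18/25; mL=-9/25, mR=27/25; mL+mR=18/25 → advance +1; mR−mL=36/25 → turn +1·90°
n=5: pose=(-8,-1,E); sL=9/17, sR=45/41; mL=-9/34, mR=1899/1394; mL+mR=45/41 → advance +1; mR−mL=1134/697 → turn +1·90°
n=6: pose=(-7,-1,N); sL=18/29, sR=10/17; mL=-9/29, mR=443/493; mL+mR=10/17 → advance +1; mR−mL=596/493 → turn +1·90°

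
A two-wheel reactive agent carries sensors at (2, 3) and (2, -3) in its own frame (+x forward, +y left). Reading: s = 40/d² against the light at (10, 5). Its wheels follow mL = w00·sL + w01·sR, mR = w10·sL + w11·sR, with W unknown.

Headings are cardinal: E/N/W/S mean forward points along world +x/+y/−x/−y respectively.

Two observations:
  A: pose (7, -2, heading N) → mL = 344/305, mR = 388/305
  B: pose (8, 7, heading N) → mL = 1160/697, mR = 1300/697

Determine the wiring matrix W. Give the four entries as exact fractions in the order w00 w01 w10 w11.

1/2 1/2 -1/2 1

obs A: pose=(7,-2,N) → sL=40/61, sR=8/5, mL=344/305, mR=388/305
obs B: pose=(8,7,N) → sL=40/41, sR=40/17, mL=1160/697, mR=1300/697
sensor matrix S = [[40/61, 8/5], [40/41, 40/17]]; det S = -768/42517
solve [mL_A; mL_B] = S·[w00; w01] and [mR_A; mR_B] = S·[w10; w11]:
  w00 = 1/2, w01 = 1/2, w10 = -1/2, w11 = 1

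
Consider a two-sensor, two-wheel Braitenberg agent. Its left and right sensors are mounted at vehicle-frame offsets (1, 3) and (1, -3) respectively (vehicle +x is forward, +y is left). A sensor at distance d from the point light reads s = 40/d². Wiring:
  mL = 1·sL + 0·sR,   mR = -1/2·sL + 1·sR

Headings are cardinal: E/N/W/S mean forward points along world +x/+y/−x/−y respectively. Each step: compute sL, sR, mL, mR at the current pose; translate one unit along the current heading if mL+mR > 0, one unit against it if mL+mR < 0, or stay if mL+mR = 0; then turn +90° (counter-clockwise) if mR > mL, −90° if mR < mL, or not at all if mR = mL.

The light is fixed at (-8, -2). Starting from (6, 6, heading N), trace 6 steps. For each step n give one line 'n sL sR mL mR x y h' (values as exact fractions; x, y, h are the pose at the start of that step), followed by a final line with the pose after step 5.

n=0: pose=(6,6,N); sL=20/101, sR=4/37; mL=20/101, mR=34/3737; mL+mR=774/3737 → advance +1; mR−mL=-706/3737 → turn -1·90°
n=1: pose=(6,7,E); sL=40/369, sR=40/261; mL=40/369, mR=1060/10701; mL+mR=740/3567 → advance +1; mR−mL=-100/10701 → turn -1·90°
n=2: pose=(7,7,S); sL=10/97, sR=5/26; mL=10/97, mR=355/2522; mL+mR=615/2522 → advance +1; mR−mL=95/2522 → turn +1·90°
n=3: pose=(7,6,E); sL=40/377, sR=40/281; mL=40/377, mR=9460/105937; mL+mR=20700/105937 → advance +1; mR−mL=-1780/105937 → turn -1·90°
n=4: pose=(8,6,S); sL=4/41, sR=20/109; mL=4/41, mR=602/4469; mL+mR=1038/4469 → advance +1; mR−mL=166/4469 → turn +1·90°
n=5: pose=(8,5,E); sL=40/389, sR=8/61; mL=40/389, mR=1892/23729; mL+mR=4332/23729 → advance +1; mR−mL=-548/23729 → turn -1·90°

0 20/101 4/37 20/101 34/3737 6 6 N
1 40/369 40/261 40/369 1060/10701 6 7 E
2 10/97 5/26 10/97 355/2522 7 7 S
3 40/377 40/281 40/377 9460/105937 7 6 E
4 4/41 20/109 4/41 602/4469 8 6 S
5 40/389 8/61 40/389 1892/23729 8 5 E
final 9 5 S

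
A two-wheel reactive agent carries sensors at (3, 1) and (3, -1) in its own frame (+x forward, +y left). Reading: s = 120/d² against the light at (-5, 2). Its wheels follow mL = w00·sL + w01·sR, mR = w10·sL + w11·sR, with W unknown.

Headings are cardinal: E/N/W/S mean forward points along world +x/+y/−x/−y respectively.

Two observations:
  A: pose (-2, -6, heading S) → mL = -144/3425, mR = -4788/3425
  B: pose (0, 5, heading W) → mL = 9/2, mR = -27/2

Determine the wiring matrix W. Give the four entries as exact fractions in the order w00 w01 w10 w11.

1/2 -1/2 -1/2 -1

obs A: pose=(-2,-6,S) → sL=120/137, sR=24/25, mL=-144/3425, mR=-4788/3425
obs B: pose=(0,5,W) → sL=15, sR=6, mL=9/2, mR=-27/2
sensor matrix S = [[120/137, 24/25], [15, 6]]; det S = -6264/685
solve [mL_A; mL_B] = S·[w00; w01] and [mR_A; mR_B] = S·[w10; w11]:
  w00 = 1/2, w01 = -1/2, w10 = -1/2, w11 = -1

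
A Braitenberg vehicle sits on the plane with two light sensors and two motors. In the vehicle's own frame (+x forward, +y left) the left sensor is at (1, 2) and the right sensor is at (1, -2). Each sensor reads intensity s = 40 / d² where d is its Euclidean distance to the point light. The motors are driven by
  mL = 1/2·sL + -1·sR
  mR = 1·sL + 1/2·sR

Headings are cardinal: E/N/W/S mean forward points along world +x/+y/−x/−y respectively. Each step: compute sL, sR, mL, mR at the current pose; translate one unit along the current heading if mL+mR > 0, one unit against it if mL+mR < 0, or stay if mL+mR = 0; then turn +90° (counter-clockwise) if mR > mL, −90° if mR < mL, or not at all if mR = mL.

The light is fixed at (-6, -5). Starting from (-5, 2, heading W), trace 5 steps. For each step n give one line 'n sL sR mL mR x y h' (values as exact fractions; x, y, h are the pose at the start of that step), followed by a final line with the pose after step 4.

n=0: pose=(-5,2,W); sL=8/5, sR=40/81; mL=124/405, mR=748/405; mL+mR=872/405 → advance +1; mR−mL=208/135 → turn +1·90°
n=1: pose=(-6,2,S); sL=1, sR=1; mL=-1/2, mR=3/2; mL+mR=1 → advance +1; mR−mL=2 → turn +1·90°
n=2: pose=(-6,1,E); sL=8/13, sR=40/17; mL=-452/221, mR=396/221; mL+mR=-56/221 → advance -1; mR−mL=848/221 → turn +1·90°
n=3: pose=(-7,1,N); sL=20/29, sR=4/5; mL=-66/145, mR=158/145; mL+mR=92/145 → advance +1; mR−mL=224/145 → turn +1·90°
n=4: pose=(-7,2,W); sL=40/29, sR=8/17; mL=108/493, mR=796/493; mL+mR=904/493 → advance +1; mR−mL=688/493 → turn +1·90°

0 8/5 40/81 124/405 748/405 -5 2 W
1 1 1 -1/2 3/2 -6 2 S
2 8/13 40/17 -452/221 396/221 -6 1 E
3 20/29 4/5 -66/145 158/145 -7 1 N
4 40/29 8/17 108/493 796/493 -7 2 W
final -8 2 S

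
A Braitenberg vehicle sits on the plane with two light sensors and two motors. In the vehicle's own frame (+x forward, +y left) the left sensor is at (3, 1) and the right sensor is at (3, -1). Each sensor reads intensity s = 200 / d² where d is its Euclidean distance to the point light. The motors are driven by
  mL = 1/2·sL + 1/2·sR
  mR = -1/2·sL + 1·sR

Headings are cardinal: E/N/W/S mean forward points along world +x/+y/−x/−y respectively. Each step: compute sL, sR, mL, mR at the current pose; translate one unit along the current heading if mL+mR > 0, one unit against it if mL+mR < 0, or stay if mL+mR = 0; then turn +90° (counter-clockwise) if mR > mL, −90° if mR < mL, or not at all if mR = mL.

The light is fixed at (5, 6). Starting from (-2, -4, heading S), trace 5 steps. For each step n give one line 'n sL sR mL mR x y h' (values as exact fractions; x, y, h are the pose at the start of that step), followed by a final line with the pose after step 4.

n=0: pose=(-2,-4,S); sL=40/41, sR=200/233; mL=8760/9553, mR=3540/9553; mL+mR=300/233 → advance +1; mR−mL=-5220/9553 → turn -1·90°
n=1: pose=(-2,-5,W); sL=50/61, sR=1; mL=111/122, mR=36/61; mL+mR=3/2 → advance +1; mR−mL=-39/122 → turn -1·90°
n=2: pose=(-3,-5,N); sL=40/29, sR=200/113; mL=5160/3277, mR=3540/3277; mL+mR=300/113 → advance +1; mR−mL=-1620/3277 → turn -1·90°
n=3: pose=(-3,-4,E); sL=100/53, sR=100/73; mL=6300/3869, mR=1650/3869; mL+mR=150/73 → advance +1; mR−mL=-4650/3869 → turn -1·90°
n=4: pose=(-2,-4,S); sL=40/41, sR=200/233; mL=8760/9553, mR=3540/9553; mL+mR=300/233 → advance +1; mR−mL=-5220/9553 → turn -1·90°

0 40/41 200/233 8760/9553 3540/9553 -2 -4 S
1 50/61 1 111/122 36/61 -2 -5 W
2 40/29 200/113 5160/3277 3540/3277 -3 -5 N
3 100/53 100/73 6300/3869 1650/3869 -3 -4 E
4 40/41 200/233 8760/9553 3540/9553 -2 -4 S
final -2 -5 W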